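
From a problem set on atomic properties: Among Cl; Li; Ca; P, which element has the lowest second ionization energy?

After 1 electron has been removed, what remains? Cl⁺ still has 6 valence electrons; Li⁺ is the bare [He] core; Ca⁺ still has 1 valence electron; P⁺ still has 4 valence electrons.
Breaking into a closed-shell core is much more expensive than removing a leftover valence electron — Li has the largest IE_2 here.
Valence configurations: Cl⁺ [Ne]3s²3p⁴, Ca⁺ [Ar]4s¹, P⁺ [Ne]3s²3p².
Approximate IE_2 values (kJ/mol): Cl 2298, Li 7298, Ca 1145, P 1907.
Hence IE_2: Ca < P < Cl < Li.

Ca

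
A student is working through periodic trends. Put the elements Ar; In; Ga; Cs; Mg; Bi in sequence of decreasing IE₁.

Ar, Mg, Bi, Ga, In, Cs

Removing the outermost electron gets harder across a period and easier down a group.
Here both period and group differ, so the two effects have to be weighed against each other.
In > Cs: both effects reinforce here, so In is clearly the higher of the two.
Ga > In: they share group 13; the group trend gives Ga the larger value.
Bi > Ga: period and group pull opposite ways; the across-period shift dominates (703 vs 579 kJ/mol).
Mg > Bi: the two effects oppose for this pair; the down-group effect wins (738 vs 703 kJ/mol).
Ar > Mg: Ar lies to the right of Mg in period 3, so the across-period effect alone puts Ar higher.
Approximate values (kJ/mol): Mg 738, Ar 1521, Ga 579, In 558, Cs 376, Bi 703.
So from highest to lowest: Ar > Mg > Bi > Ga > In > Cs.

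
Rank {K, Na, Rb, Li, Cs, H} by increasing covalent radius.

H, Li, Na, K, Rb, Cs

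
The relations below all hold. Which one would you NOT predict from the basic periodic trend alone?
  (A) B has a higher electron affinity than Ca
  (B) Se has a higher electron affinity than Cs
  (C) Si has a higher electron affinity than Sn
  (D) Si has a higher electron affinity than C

(D)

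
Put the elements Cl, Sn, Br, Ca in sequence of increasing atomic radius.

Radius decreases left→right (rising Z_eff, same n) and increases top→bottom (higher n).
Here both period and group differ, so the two effects have to be weighed against each other.
Br > Cl: Br sits below Cl in group 17, so the down-group effect alone puts Br larger.
Sn > Br: both effects reinforce here, so Sn is clearly the larger of the two.
Ca > Sn: period and group pull opposite ways; the across-period shift dominates (171 vs 140 pm).
Approximate values (pm): Cl 99, Ca 171, Br 114, Sn 140.
So from smallest to largest: Cl < Br < Sn < Ca.

Cl < Br < Sn < Ca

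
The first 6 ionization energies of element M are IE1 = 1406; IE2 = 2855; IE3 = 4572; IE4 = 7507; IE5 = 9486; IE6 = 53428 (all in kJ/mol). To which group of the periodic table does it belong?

Group 15

Look for the largest jump between consecutive ionization energies: IE6/IE5 ≈ 5.6, far larger than any earlier ratio.
That jump marks the point where a core electron is being removed. So the atom has 5 valence electrons.
A main-group element with 5 valence electrons is in group 15.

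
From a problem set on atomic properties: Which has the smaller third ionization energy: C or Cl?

Cl

The third ionization energy removes an electron from the +2 ion. For each element: C²⁺ still has 2 valence electrons; Cl²⁺ still has 5 valence electrons.
All are still removing valence electrons, so compare the +2 ions as you would atoms: IE_3 generally rises across a period (higher Z_eff) and falls down a group (larger shell), subject to the usual subshell exceptions.
Valence configurations: C²⁺ [He]2s², Cl²⁺ [Ne]3s²3p³.
Approximate IE_3 values (kJ/mol): C 4620, Cl 3822.
Hence IE_3: Cl < C.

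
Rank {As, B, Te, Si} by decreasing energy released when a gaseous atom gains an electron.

Te > Si > As > B

B is in period 2, group 13; Si is in period 3, group 14; As is in period 4, group 15; Te is in period 5, group 16.
EA tends to increase across a period and decrease down a group, though the pattern is less regular than for IE or radius.
These sit on a diagonal, where the across-period and down-group effects partly cancel.
As > B: the two effects oppose for this pair; the across-period effect wins (78 vs 27 kJ/mol).
Si > As: period and group pull opposite ways; the down-group shift dominates (134 vs 78 kJ/mol).
Te > Si: period and group pull opposite ways; the across-period shift dominates (190 vs 134 kJ/mol).
Tabulated electron affinity (kJ/mol): B 27, Si 134, As 78, Te 190.
So from highest to lowest: Te > Si > As > B.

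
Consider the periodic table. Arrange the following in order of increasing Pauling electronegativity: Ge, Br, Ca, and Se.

Ca < Ge < Se < Br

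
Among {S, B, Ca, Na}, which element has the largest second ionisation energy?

Consider each +1 ion: S⁺ still has 5 valence electrons; B⁺ still has 2 valence electrons; Ca⁺ still has 1 valence electron; Na⁺ is the bare [Ne] core.
Breaking into a closed-shell core is much more expensive than removing a leftover valence electron — Na has the largest IE_2 here.
Valence configurations: S⁺ [Ne]3s²3p³, B⁺ [He]2s², Ca⁺ [Ar]4s¹.
The numbers (kJ/mol): S 2252, B 2427, Ca 1145, Na 4562.
Putting it together, IE_2: Ca < S < B < Na.

Na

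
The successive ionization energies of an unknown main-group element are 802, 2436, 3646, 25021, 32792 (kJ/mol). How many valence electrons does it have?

Look for the largest jump between consecutive ionization energies: IE4/IE3 ≈ 6.9, far larger than any earlier ratio.
That jump marks the point where a core electron is being removed. So the atom has 3 valence electrons.

3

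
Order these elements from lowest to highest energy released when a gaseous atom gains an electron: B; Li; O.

Li is in period 2, group 1; B is in period 2, group 13; O is in period 2, group 16.
Atoms with high Z_eff and room in the valence shell (especially the halogens) have the most exothermic electron affinities.
All lie in period 2; the across-period trend (electron affinity increases left to right) applies, with the exception below.
Note the exception: Li has a higher electron affinity than B, contrary to the simple trend — B's ns²np¹ configuration gives only a small electron affinity — the sparsely filled np subshell binds an added electron weakly.
Tabulated electron affinity (kJ/mol): Li 60, B 27, O 141.
So from lowest to highest: B < Li < O.

B < Li < O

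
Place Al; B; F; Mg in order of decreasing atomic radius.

Mg > Al > B > F

B is in period 2, group 13; F is in period 2, group 17; Mg is in period 3, group 2; Al is in period 3, group 13.
Atomic radius shrinks across a period as nuclear charge pulls the same shell inward, and grows down a group as new shells are added.
Here both period and group differ, so the two effects have to be weighed against each other.
B > F: both are in period 2; the period trend gives B the larger value.
Al > B: they share group 13; the group trend gives Al the larger value.
Mg > Al: both are in period 3; the period trend gives Mg the larger value.
Approximate values (pm): B 85, F 64, Mg 139, Al 126.
So from largest to smallest: Mg > Al > B > F.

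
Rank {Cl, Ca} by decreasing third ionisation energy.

Ca, Cl

The third ionization energy removes an electron from the +2 ion. For each element: Cl²⁺ still has 5 valence electrons; Ca²⁺ is the bare [Ar] core.
Core electrons are held far more tightly than valence electrons, so Ca tops the IE_3 order.
Approximate IE_3 values (kJ/mol): Cl 3822, Ca 4912.
So the third ionization energies run Cl < Ca.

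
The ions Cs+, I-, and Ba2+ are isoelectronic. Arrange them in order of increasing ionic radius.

All of these have 54 electrons, so size is governed by nuclear charge alone: the more protons, the stronger the pull on the same electron cloud, and the smaller the ion.
Nuclear charges: Ba2+ (Z=56), Cs+ (Z=55), I- (Z=53).
Smallest to largest: Ba2+ < Cs+ < I-.

Ba2+, Cs+, I-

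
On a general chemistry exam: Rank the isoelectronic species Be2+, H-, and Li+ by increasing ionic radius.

Be2+ < Li+ < H-

All of these have 2 electrons, so size is governed by nuclear charge alone: the more protons, the stronger the pull on the same electron cloud, and the smaller the ion.
Nuclear charges: Be2+ (Z=4), Li+ (Z=3), H- (Z=1).
Smallest to largest: Be2+ < Li+ < H-.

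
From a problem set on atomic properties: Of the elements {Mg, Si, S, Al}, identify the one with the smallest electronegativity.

Mg is in period 3, group 2; Al is in period 3, group 13; Si is in period 3, group 14; S is in period 3, group 16.
EN rises left→right (higher Z_eff, smaller atoms) and falls top→bottom (larger, more shielded atoms).
All lie in period 3, so electronegativity increases left to right.
The smallest electronegativity among these belongs to Mg.

Mg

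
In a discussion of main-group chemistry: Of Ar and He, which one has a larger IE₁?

He is in period 1, group 18; Ar is in period 3, group 18.
Removing the outermost electron gets harder across a period and easier down a group.
All are in group 18, so first ionization energy increases up the group.
So He has the larger IE₁ (He > Ar).

He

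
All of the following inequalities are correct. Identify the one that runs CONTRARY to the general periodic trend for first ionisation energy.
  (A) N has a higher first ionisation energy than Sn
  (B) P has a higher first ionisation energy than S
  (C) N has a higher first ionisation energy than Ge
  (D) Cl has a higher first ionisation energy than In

(B)

The general trend: first ionisation energy increases across a period and decreases down a group.
(A) N (period 2, group 15) vs Sn (period 5, group 14): the stated order agrees with the simple trend.
(B) P (period 3, group 15) vs S (period 3, group 16): the stated order contradicts the simple trend.
(C) N (period 2, group 15) vs Ge (period 4, group 14): the stated order agrees with the simple trend.
(D) Cl (period 3, group 17) vs In (period 5, group 13): the stated order agrees with the simple trend.
The exception is (B): S (3p⁴) ionizes more easily than half-filled P (3p³) because the paired 3p electron in S is pushed out by e⁻–e⁻ repulsion.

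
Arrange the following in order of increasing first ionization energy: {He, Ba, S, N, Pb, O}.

Ba < Pb < S < O < N < He

He is in period 1, group 18; N is in period 2, group 15; O is in period 2, group 16; S is in period 3, group 16; Ba is in period 6, group 2; Pb is in period 6, group 14.
IE₁ increases left→right with effective nuclear charge and decreases top→bottom as the valence shell moves farther out.
These span different periods and groups, so the two trends combine.
Pb > Ba: Pb lies to the right of Ba in period 6, so the across-period effect alone puts Pb higher.
S > Pb: both effects reinforce here, so S is clearly the higher of the two.
O > S: O sits above S in group 16, so the down-group effect alone puts O higher.
N > O: this pair runs against the simple trend — see the exception note.
He > N: both effects reinforce here, so He is clearly the higher of the two.
Note the exception: N has a higher first ionization energy than O, contrary to the simple trend — pairing an electron in O's 2p⁴ costs repulsion energy, so O ionizes more easily than half-filled N (2p³).
Tabulated first ionization energy (kJ/mol): He 2372, N 1402, O 1314, S 1000, Ba 503, Pb 716.
So from lowest to highest: Ba < Pb < S < O < N < He.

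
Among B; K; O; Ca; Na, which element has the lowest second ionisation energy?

Consider each +1 ion: B⁺ still has 2 valence electrons; K⁺ is the bare [Ar] core; O⁺ still has 5 valence electrons; Ca⁺ still has 1 valence electron; Na⁺ is the bare [Ne] core.
Usually core removal costs more than valence removal, but here the competition is close: a tightly held n=2 valence electron can cost more to remove than an n=3 core electron, so the actual values have to decide it.
Valence configurations: B⁺ [He]2s², O⁺ [He]2s²2p³, Ca⁺ [Ar]4s¹.
Approximate IE_2 values (kJ/mol): B 2427, K 3052, O 3388, Ca 1145, Na 4562.
Hence IE_2: Ca < B < K < O < Na.

Ca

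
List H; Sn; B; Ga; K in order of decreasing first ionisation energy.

H, B, Sn, Ga, K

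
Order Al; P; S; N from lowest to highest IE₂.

Al < P < S < N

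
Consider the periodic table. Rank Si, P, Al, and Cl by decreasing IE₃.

Cl > Si > P > Al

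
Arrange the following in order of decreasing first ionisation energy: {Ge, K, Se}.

Se > Ge > K

K is in period 4, group 1; Ge is in period 4, group 14; Se is in period 4, group 16.
IE₁ increases left→right with effective nuclear charge and decreases top→bottom as the valence shell moves farther out.
All lie in period 4, so first ionization energy increases left to right.
So from highest to lowest: Se > Ge > K.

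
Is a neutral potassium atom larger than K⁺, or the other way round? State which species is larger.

Forming K⁺ removes 1 electron from K. Fewer electrons for the same nuclear charge means less shielding and a higher Z_eff on the remaining electrons, and for main-group metals the entire outer shell is lost.
A cation is smaller than its parent atom: K⁺ < K.

K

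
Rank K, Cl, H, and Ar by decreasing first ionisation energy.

H is in period 1, group 1; Cl is in period 3, group 17; Ar is in period 3, group 18; K is in period 4, group 1.
Removing the outermost electron gets harder across a period and easier down a group.
Neither a single period nor a single group — weigh both effects.
Cl > K: relative to K, both the across-period and down-group shifts push Cl's first ionization energy up.
H > Cl: period and group pull opposite ways; the down-group shift dominates (1312 vs 1251 kJ/mol).
Ar > H: the two effects oppose for this pair; the across-period effect wins (1521 vs 1312 kJ/mol).
For reference (kJ/mol): H 1312, Cl 1251, Ar 1521, K 419.
So from highest to lowest: Ar > H > Cl > K.

Ar, H, Cl, K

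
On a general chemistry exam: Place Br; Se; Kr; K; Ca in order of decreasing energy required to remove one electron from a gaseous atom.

K is in period 4, group 1; Ca is in period 4, group 2; Se is in period 4, group 16; Br is in period 4, group 17; Kr is in period 4, group 18.
First ionization energy rises across a period (greater Z_eff holds electrons more tightly) and falls down a group (valence electrons are farther from the nucleus).
All lie in period 4, so first ionization energy increases left to right.
So from highest to lowest: Kr > Br > Se > Ca > K.

Kr > Br > Se > Ca > K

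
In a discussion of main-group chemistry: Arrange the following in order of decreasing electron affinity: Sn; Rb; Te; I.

Rb is in period 5, group 1; Sn is in period 5, group 14; Te is in period 5, group 16; I is in period 5, group 17.
Atoms with high Z_eff and room in the valence shell (especially the halogens) have the most exothermic electron affinities.
All lie in period 5, so electron affinity increases left to right.
So from highest to lowest: I > Te > Sn > Rb.

I > Te > Sn > Rb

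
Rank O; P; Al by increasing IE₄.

P < O < Al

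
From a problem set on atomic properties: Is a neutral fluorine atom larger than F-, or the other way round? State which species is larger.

F-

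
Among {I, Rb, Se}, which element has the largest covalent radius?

Se is in period 4, group 16; Rb is in period 5, group 1; I is in period 5, group 17.
Moving right in a period, electrons are added to the same shell under a stronger nuclear pull, so atoms get smaller; moving down, a new shell is opened and atoms get larger.
These span different periods and groups, so the two trends combine.
I > Se: the two effects oppose for this pair; the down-group effect wins (133 vs 116 pm).
Rb > I: Rb lies to the left of I in period 5, so the across-period effect alone puts Rb larger.
For reference (pm): Se 116, Rb 210, I 133.
The largest covalent radius among these belongs to Rb.

Rb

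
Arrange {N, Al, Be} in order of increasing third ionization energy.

IE_3 is the cost of taking one more electron from the +2 cation: N²⁺ still has 3 valence electrons; Al²⁺ still has 1 valence electron; Be²⁺ is the bare [He] core.
Core electrons are held far more tightly than valence electrons, so Be tops the IE_3 order.
Valence configurations: N²⁺ [He]2s²2p¹, Al²⁺ [Ne]3s¹.
Tabulated IE_3 (kJ/mol): N 4578, Al 2745, Be 14849.
Hence IE_3: Al < N < Be.

Al < N < Be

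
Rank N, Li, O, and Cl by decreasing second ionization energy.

Consider each +1 ion: N⁺ still has 4 valence electrons; Li⁺ is the bare [He] core; O⁺ still has 5 valence electrons; Cl⁺ still has 6 valence electrons.
Breaking into a closed-shell core is much more expensive than removing a leftover valence electron — Li has the largest IE_2 here.
Valence configurations: N⁺ [He]2s²2p², O⁺ [He]2s²2p³, Cl⁺ [Ne]3s²3p⁴.
Approximate IE_2 values (kJ/mol): N 2856, Li 7298, O 3388, Cl 2298.
Hence IE_2: Cl < N < O < Li.

Li > O > N > Cl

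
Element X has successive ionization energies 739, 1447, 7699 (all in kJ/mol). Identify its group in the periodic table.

Look for the largest jump between consecutive ionization energies: IE3/IE2 ≈ 5.3, far larger than any earlier ratio.
That jump marks the point where a core electron is being removed. So the atom has 2 valence electrons.
A main-group element with 2 valence electrons is in group 2.

Group 2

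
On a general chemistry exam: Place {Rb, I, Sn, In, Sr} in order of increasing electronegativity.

Rb < Sr < In < Sn < I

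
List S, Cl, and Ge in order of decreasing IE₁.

S is in period 3, group 16; Cl is in period 3, group 17; Ge is in period 4, group 14.
Across a period the outer electron is held more tightly (higher IE₁); down a group it sits in a higher shell, more shielded, and comes off more easily.
Here both period and group differ, so the two effects have to be weighed against each other.
S > Ge: both effects reinforce here, so S is clearly the higher of the two.
Cl > S: both are in period 3; the period trend gives Cl the larger value.
Tabulated first ionization energy (kJ/mol): S 1000, Cl 1251, Ge 762.
So from highest to lowest: Cl > S > Ge.

Cl > S > Ge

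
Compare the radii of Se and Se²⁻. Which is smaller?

Forming Se²⁻ adds 2 electrons to Se. More electron–electron repulsion in the same shell, with unchanged nuclear charge, lets the cloud expand.
An anion is larger than its parent atom: Se²⁻ > Se.

Se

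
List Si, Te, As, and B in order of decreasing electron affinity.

B is in period 2, group 13; Si is in period 3, group 14; As is in period 4, group 15; Te is in period 5, group 16.
Electron affinity generally becomes more exothermic across a period toward the halogens and less exothermic down a group.
These sit on a diagonal, where the across-period and down-group effects partly cancel.
As > B: the two effects oppose for this pair; the across-period effect wins (78 vs 27 kJ/mol).
Si > As: period and group pull opposite ways; the down-group shift dominates (134 vs 78 kJ/mol).
Te > Si: period and group pull opposite ways; the across-period shift dominates (190 vs 134 kJ/mol).
Approximate values (kJ/mol): B 27, Si 134, As 78, Te 190.
So from highest to lowest: Te > Si > As > B.

Te > Si > As > B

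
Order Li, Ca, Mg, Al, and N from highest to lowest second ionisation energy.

Li > N > Al > Mg > Ca

The second ionization energy removes an electron from the +1 ion. For each element: Li⁺ is the bare [He] core; Ca⁺ still has 1 valence electron; Mg⁺ still has 1 valence electron; Al⁺ still has 2 valence electrons; N⁺ still has 4 valence electrons.
Breaking into a closed-shell core is much more expensive than removing a leftover valence electron — Li has the largest IE_2 here.
Valence configurations: Ca⁺ [Ar]4s¹, Mg⁺ [Ne]3s¹, Al⁺ [Ne]3s², N⁺ [He]2s²2p².
Approximate IE_2 values (kJ/mol): Li 7298, Ca 1145, Mg 1451, Al 1817, N 2856.
Putting it together, IE_2: Ca < Mg < Al < N < Li.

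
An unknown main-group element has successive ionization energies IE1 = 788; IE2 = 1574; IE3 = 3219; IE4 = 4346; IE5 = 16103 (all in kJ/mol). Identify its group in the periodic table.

Look for the largest jump between consecutive ionization energies: IE5/IE4 ≈ 3.7, far larger than any earlier ratio.
That jump marks the point where a core electron is being removed. So the atom has 4 valence electrons.
A main-group element with 4 valence electrons is in group 14.

Group 14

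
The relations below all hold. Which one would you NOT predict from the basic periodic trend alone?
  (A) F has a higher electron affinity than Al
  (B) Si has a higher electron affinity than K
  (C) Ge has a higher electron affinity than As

The general trend: electron affinity increases across a period and decreases down a group.
(A) F (period 2, group 17) vs Al (period 3, group 13): the stated order agrees with the simple trend.
(B) Si (period 3, group 14) vs K (period 4, group 1): the stated order agrees with the simple trend.
(C) Ge (period 4, group 14) vs As (period 4, group 15): the stated order contradicts the simple trend.
The exception is (C): adding an electron to As's half-filled 4p³ is unfavourable, so Ge (4p²) has the more exothermic EA.

(C)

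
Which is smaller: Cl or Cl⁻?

Cl

Forming Cl⁻ adds 1 electron to Cl. More electron–electron repulsion in the same shell, with unchanged nuclear charge, lets the cloud expand.
An anion is larger than its parent atom: Cl⁻ > Cl.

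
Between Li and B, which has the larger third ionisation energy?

Li

IE_3 is the cost of taking one more electron from the +2 cation: Li²⁺ is already 1 electron into the core; B²⁺ still has 1 valence electron.
Core electrons are held far more tightly than valence electrons, so Li tops the IE_3 order.
The numbers (kJ/mol): Li 11815, B 3660.
So the third ionization energies run B < Li.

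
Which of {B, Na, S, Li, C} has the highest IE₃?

Li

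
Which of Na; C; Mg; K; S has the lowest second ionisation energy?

After 1 electron has been removed, what remains? Na⁺ is the bare [Ne] core; C⁺ still has 3 valence electrons; Mg⁺ still has 1 valence electron; K⁺ is the bare [Ar] core; S⁺ still has 5 valence electrons.
Core electrons are held far more tightly than valence electrons, so K and Na top the IE_2 order.
Valence configurations: C⁺ [He]2s²2p¹, Mg⁺ [Ne]3s¹, S⁺ [Ne]3s²3p³.
Approximate IE_2 values (kJ/mol): Na 4562, C 2353, Mg 1451, K 3052, S 2252.
Overall IE_2 order: Mg < S < C < K < Na.

Mg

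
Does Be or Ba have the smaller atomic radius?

Be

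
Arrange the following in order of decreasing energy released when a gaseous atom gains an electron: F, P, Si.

F, Si, P

F is in period 2, group 17; Si is in period 3, group 14; P is in period 3, group 15.
Electron affinity generally becomes more exothermic across a period toward the halogens and less exothermic down a group.
These span different periods and groups, so the two trends combine.
Si > P: this pair runs against the simple trend — see the exception note.
F > Si: relative to Si, both the across-period and down-group shifts push F's electron affinity up.
Note the exception: Si has a higher electron affinity than P, contrary to the simple trend — adding an electron to P's half-filled 3p³ is unfavourable, so Si (3p²) has the more exothermic EA.
Tabulated electron affinity (kJ/mol): F 328, Si 134, P 72.
So from highest to lowest: F > Si > P.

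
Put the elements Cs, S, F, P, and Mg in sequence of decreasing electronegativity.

F > S > P > Mg > Cs

F is in period 2, group 17; Mg is in period 3, group 2; P is in period 3, group 15; S is in period 3, group 16; Cs is in period 6, group 1.
Smaller atoms with higher effective nuclear charge are more electronegative.
Here both period and group differ, so the two effects have to be weighed against each other.
Mg > Cs: both effects reinforce here, so Mg is clearly the higher of the two.
P > Mg: both are in period 3; the period trend gives P the larger value.
S > P: S lies to the right of P in period 3, so the across-period effect alone puts S higher.
F > S: relative to S, both the across-period and down-group shifts push F's electronegativity up.
Tabulated electronegativity (Pauling): F 3.98, Mg 1.31, P 2.19, S 2.58, Cs 0.79.
So from highest to lowest: F > S > P > Mg > Cs.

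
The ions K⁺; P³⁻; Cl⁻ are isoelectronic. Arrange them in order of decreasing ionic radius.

P³⁻, Cl⁻, K⁺

All of these have 18 electrons, so size is governed by nuclear charge alone: the more protons, the stronger the pull on the same electron cloud, and the smaller the ion.
Nuclear charges: K⁺ (Z=19), Cl⁻ (Z=17), P³⁻ (Z=15).
Largest to smallest: P³⁻ > Cl⁻ > K⁺.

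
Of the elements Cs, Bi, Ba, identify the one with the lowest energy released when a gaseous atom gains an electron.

Ba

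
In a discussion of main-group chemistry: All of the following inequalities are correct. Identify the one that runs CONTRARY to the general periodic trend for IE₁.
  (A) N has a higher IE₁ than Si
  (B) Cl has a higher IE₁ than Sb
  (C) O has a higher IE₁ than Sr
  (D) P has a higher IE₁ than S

The general trend: IE₁ increases across a period and decreases down a group.
(A) N (period 2, group 15) vs Si (period 3, group 14): the stated order agrees with the simple trend.
(B) Cl (period 3, group 17) vs Sb (period 5, group 15): the stated order agrees with the simple trend.
(C) O (period 2, group 16) vs Sr (period 5, group 2): the stated order agrees with the simple trend.
(D) P (period 3, group 15) vs S (period 3, group 16): the stated order contradicts the simple trend.
The exception is (D): S (3p⁴) ionizes more easily than half-filled P (3p³) because the paired 3p electron in S is pushed out by e⁻–e⁻ repulsion.

(D)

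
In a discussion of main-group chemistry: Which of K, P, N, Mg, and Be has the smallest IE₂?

Mg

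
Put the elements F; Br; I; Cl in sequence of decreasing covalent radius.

I > Br > Cl > F

F is in period 2, group 17; Cl is in period 3, group 17; Br is in period 4, group 17; I is in period 5, group 17.
Radius decreases left→right (rising Z_eff, same n) and increases top→bottom (higher n).
All are in group 17, so atomic radius increases down the group.
So from largest to smallest: I > Br > Cl > F.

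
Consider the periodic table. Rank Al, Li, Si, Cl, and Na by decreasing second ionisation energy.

Li > Na > Cl > Al > Si

IE_2 is the cost of taking one more electron from the +1 cation: Al⁺ still has 2 valence electrons; Li⁺ is the bare [He] core; Si⁺ still has 3 valence electrons; Cl⁺ still has 6 valence electrons; Na⁺ is the bare [Ne] core.
Core electrons are held far more tightly than valence electrons, so Na and Li top the IE_2 order.
Valence configurations: Al⁺ [Ne]3s², Si⁺ [Ne]3s²3p¹, Cl⁺ [Ne]3s²3p⁴.
Si⁺ loses a lone 3p electron whereas Al⁺ must break into a filled 3s² pair, so IE_2(Al) > IE_2(Si) even though Si has the higher nuclear charge.
Tabulated IE_2 (kJ/mol): Al 1817, Li 7298, Si 1577, Cl 2298, Na 4562.
Putting it together, IE_2: Si < Al < Cl < Na < Li.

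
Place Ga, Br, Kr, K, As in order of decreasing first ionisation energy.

Kr, Br, As, Ga, K

Removing the outermost electron gets harder across a period and easier down a group.
All lie in period 4, so first ionization energy increases left to right.
So from highest to lowest: Kr > Br > As > Ga > K.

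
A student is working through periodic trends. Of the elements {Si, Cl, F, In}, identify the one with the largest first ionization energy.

F

F is in period 2, group 17; Si is in period 3, group 14; Cl is in period 3, group 17; In is in period 5, group 13.
Removing the outermost electron gets harder across a period and easier down a group.
Neither a single period nor a single group — weigh both effects.
Si > In: relative to In, both the across-period and down-group shifts push Si's first ionization energy up.
Cl > Si: both are in period 3; the period trend gives Cl the larger value.
F > Cl: F sits above Cl in group 17, so the down-group effect alone puts F higher.
For reference (kJ/mol): F 1681, Si 786, Cl 1251, In 558.
The largest first ionization energy among these belongs to F.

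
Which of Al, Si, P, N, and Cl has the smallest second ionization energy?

Si

Consider each +1 ion: Al⁺ still has 2 valence electrons; Si⁺ still has 3 valence electrons; P⁺ still has 4 valence electrons; N⁺ still has 4 valence electrons; Cl⁺ still has 6 valence electrons.
All are still removing valence electrons, so compare the +1 ions as you would atoms: IE_2 generally rises across a period (higher Z_eff) and falls down a group (larger shell), subject to the usual subshell exceptions.
Valence configurations: Al⁺ [Ne]3s², Si⁺ [Ne]3s²3p¹, P⁺ [Ne]3s²3p², N⁺ [He]2s²2p², Cl⁺ [Ne]3s²3p⁴.
Si⁺ loses a lone 3p electron whereas Al⁺ must break into a filled 3s² pair, so IE_2(Al) > IE_2(Si) even though Si has the higher nuclear charge.
The numbers (kJ/mol): Al 1817, Si 1577, P 1907, N 2856, Cl 2298.
So the second ionization energies run Si < Al < P < Cl < N.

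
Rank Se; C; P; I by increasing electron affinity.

P < C < Se < I

C is in period 2, group 14; P is in period 3, group 15; Se is in period 4, group 16; I is in period 5, group 17.
Atoms with high Z_eff and room in the valence shell (especially the halogens) have the most exothermic electron affinities.
A diagonal step moves right (one effect) and down (the opposite effect) at once.
C > P: period and group pull opposite ways; the down-group shift dominates (122 vs 72 kJ/mol).
Se > C: period and group pull opposite ways; the across-period shift dominates (195 vs 122 kJ/mol).
I > Se: the two effects oppose for this pair; the across-period effect wins (295 vs 195 kJ/mol).
For reference (kJ/mol): C 122, P 72, Se 195, I 295.
So from lowest to highest: P < C < Se < I.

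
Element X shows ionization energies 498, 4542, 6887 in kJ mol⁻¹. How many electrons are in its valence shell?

Look for the largest jump between consecutive ionization energies: IE2/IE1 ≈ 9.1, far larger than any earlier ratio.
That jump marks the point where a core electron is being removed. So the atom has 1 valence electron.

1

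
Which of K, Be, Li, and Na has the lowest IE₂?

IE_2 is the cost of taking one more electron from the +1 cation: K⁺ is the bare [Ar] core; Be⁺ still has 1 valence electron; Li⁺ is the bare [He] core; Na⁺ is the bare [Ne] core.
Breaking into a closed-shell core is much more expensive than removing a leftover valence electron — K, Na and Li have the largest IE_2 here.
The numbers (kJ/mol): K 3052, Be 1757, Li 7298, Na 4562.
Hence IE_2: Be < K < Na < Li.

Be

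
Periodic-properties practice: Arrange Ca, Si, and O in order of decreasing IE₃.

O > Ca > Si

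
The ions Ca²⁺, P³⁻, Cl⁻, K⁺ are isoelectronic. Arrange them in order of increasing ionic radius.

Ca²⁺ < K⁺ < Cl⁻ < P³⁻

All of these have 18 electrons, so size is governed by nuclear charge alone: the more protons, the stronger the pull on the same electron cloud, and the smaller the ion.
Nuclear charges: Ca²⁺ (Z=20), K⁺ (Z=19), Cl⁻ (Z=17), P³⁻ (Z=15).
Smallest to largest: Ca²⁺ < K⁺ < Cl⁻ < P³⁻.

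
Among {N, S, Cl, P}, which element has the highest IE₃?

After 2 electrons have been removed, what remains? N²⁺ still has 3 valence electrons; S²⁺ still has 4 valence electrons; Cl²⁺ still has 5 valence electrons; P²⁺ still has 3 valence electrons.
All are still removing valence electrons, so compare the +2 ions as you would atoms: IE_3 generally rises across a period (higher Z_eff) and falls down a group (larger shell), subject to the usual subshell exceptions.
Valence configurations: N²⁺ [He]2s²2p¹, S²⁺ [Ne]3s²3p², Cl²⁺ [Ne]3s²3p³, P²⁺ [Ne]3s²3p¹.
Tabulated IE_3 (kJ/mol): N 4578, S 3357, Cl 3822, P 2914.
Overall IE_3 order: P < S < Cl < N.

N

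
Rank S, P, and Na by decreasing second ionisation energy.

The second ionization energy removes an electron from the +1 ion. For each element: S⁺ still has 5 valence electrons; P⁺ still has 4 valence electrons; Na⁺ is the bare [Ne] core.
Breaking into a closed-shell core is much more expensive than removing a leftover valence electron — Na has the largest IE_2 here.
Valence configurations: S⁺ [Ne]3s²3p³, P⁺ [Ne]3s²3p².
The numbers (kJ/mol): S 2252, P 1907, Na 4562.
Overall IE_2 order: P < S < Na.

Na, S, P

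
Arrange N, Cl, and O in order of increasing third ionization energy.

The third ionization energy removes an electron from the +2 ion. For each element: N²⁺ still has 3 valence electrons; Cl²⁺ still has 5 valence electrons; O²⁺ still has 4 valence electrons.
All are still removing valence electrons, so compare the +2 ions as you would atoms: IE_3 generally rises across a period (higher Z_eff) and falls down a group (larger shell), subject to the usual subshell exceptions.
Valence configurations: N²⁺ [He]2s²2p¹, Cl²⁺ [Ne]3s²3p³, O²⁺ [He]2s²2p².
The numbers (kJ/mol): N 4578, Cl 3822, O 5300.
So the third ionization energies run Cl < N < O.

Cl < N < O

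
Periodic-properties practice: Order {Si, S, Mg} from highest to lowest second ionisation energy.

S, Si, Mg

After 1 electron has been removed, what remains? Si⁺ still has 3 valence electrons; S⁺ still has 5 valence electrons; Mg⁺ still has 1 valence electron.
All are still removing valence electrons, so compare the +1 ions as you would atoms: IE_2 generally rises across a period (higher Z_eff) and falls down a group (larger shell), subject to the usual subshell exceptions.
Valence configurations: Si⁺ [Ne]3s²3p¹, S⁺ [Ne]3s²3p³, Mg⁺ [Ne]3s¹.
The numbers (kJ/mol): Si 1577, S 2252, Mg 1451.
Putting it together, IE_2: Mg < Si < S.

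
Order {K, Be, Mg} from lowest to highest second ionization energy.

Mg, Be, K

IE_2 is the cost of taking one more electron from the +1 cation: K⁺ is the bare [Ar] core; Be⁺ still has 1 valence electron; Mg⁺ still has 1 valence electron.
Pulling an electron out of a noble-gas core costs far more than removing a remaining valence electron, so K sits at the high end of IE_2.
Valence configurations: Be⁺ [He]2s¹, Mg⁺ [Ne]3s¹.
Tabulated IE_2 (kJ/mol): K 3052, Be 1757, Mg 1451.
Putting it together, IE_2: Mg < Be < K.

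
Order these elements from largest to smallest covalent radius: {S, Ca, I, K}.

K > Ca > I > S

Radius decreases left→right (rising Z_eff, same n) and increases top→bottom (higher n).
Neither a single period nor a single group — weigh both effects.
I > S: period and group pull opposite ways; the down-group shift dominates (133 vs 103 pm).
Ca > I: the two effects oppose for this pair; the across-period effect wins (171 vs 133 pm).
K > Ca: K lies to the left of Ca in period 4, so the across-period effect alone puts K larger.
Approximate values (pm): S 103, K 196, Ca 171, I 133.
So from largest to smallest: K > Ca > I > S.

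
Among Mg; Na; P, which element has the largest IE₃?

Mg

After 2 electrons have been removed, what remains? Mg²⁺ is the bare [Ne] core; Na²⁺ is already 1 electron into the core; P²⁺ still has 3 valence electrons.
Pulling an electron out of a noble-gas core costs far more than removing a remaining valence electron, so Na and Mg sit at the high end of IE_3.
Tabulated IE_3 (kJ/mol): Mg 7733, Na 6910, P 2914.
Putting it together, IE_3: P < Na < Mg.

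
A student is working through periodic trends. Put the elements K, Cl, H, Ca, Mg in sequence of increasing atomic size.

H < Cl < Mg < Ca < K

Atomic radius shrinks across a period as nuclear charge pulls the same shell inward, and grows down a group as new shells are added.
Neither a single period nor a single group — weigh both effects.
Cl > H: the two effects oppose for this pair; the down-group effect wins (99 vs 32 pm).
Mg > Cl: both are in period 3; the period trend gives Mg the larger value.
Ca > Mg: Ca sits below Mg in group 2, so the down-group effect alone puts Ca larger.
K > Ca: K lies to the left of Ca in period 4, so the across-period effect alone puts K larger.
For reference (pm): H 32, Mg 139, Cl 99, K 196, Ca 171.
So from smallest to largest: H < Cl < Mg < Ca < K.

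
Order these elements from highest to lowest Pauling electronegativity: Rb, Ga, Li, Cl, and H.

Smaller atoms with higher effective nuclear charge are more electronegative.
Neither a single period nor a single group — weigh both effects.
Li > Rb: Li sits above Rb in group 1, so the down-group effect alone puts Li higher.
Ga > Li: period and group pull opposite ways; the across-period shift dominates (1.81 vs 0.98).
H > Ga: period and group pull opposite ways; the down-group shift dominates (2.20 vs 1.81).
Cl > H: the two effects oppose for this pair; the across-period effect wins (3.16 vs 2.20).
For reference (Pauling): H 2.20, Li 0.98, Cl 3.16, Ga 1.81, Rb 0.82.
So from highest to lowest: Cl > H > Ga > Li > Rb.

Cl > H > Ga > Li > Rb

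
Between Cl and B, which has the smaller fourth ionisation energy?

After 3 electrons have been removed, what remains? Cl³⁺ still has 4 valence electrons; B³⁺ is the bare [He] core.
Core electrons are held far more tightly than valence electrons, so B tops the IE_4 order.
The numbers (kJ/mol): Cl 5159, B 25026.
Overall IE_4 order: Cl < B.

Cl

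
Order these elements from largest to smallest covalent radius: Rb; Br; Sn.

Rb > Sn > Br

Br is in period 4, group 17; Rb is in period 5, group 1; Sn is in period 5, group 14.
Moving right in a period, electrons are added to the same shell under a stronger nuclear pull, so atoms get smaller; moving down, a new shell is opened and atoms get larger.
Here both period and group differ, so the two effects have to be weighed against each other.
Sn > Br: both effects reinforce here, so Sn is clearly the larger of the two.
Rb > Sn: Rb lies to the left of Sn in period 5, so the across-period effect alone puts Rb larger.
For reference (pm): Br 114, Rb 210, Sn 140.
So from largest to smallest: Rb > Sn > Br.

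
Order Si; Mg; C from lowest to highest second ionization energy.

The second ionization energy removes an electron from the +1 ion. For each element: Si⁺ still has 3 valence electrons; Mg⁺ still has 1 valence electron; C⁺ still has 3 valence electrons.
All are still removing valence electrons, so compare the +1 ions as you would atoms: IE_2 generally rises across a period (higher Z_eff) and falls down a group (larger shell), subject to the usual subshell exceptions.
Valence configurations: Si⁺ [Ne]3s²3p¹, Mg⁺ [Ne]3s¹, C⁺ [He]2s²2p¹.
The numbers (kJ/mol): Si 1577, Mg 1451, C 2353.
So the second ionization energies run Mg < Si < C.

Mg, Si, C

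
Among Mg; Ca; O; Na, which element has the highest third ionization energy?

IE_3 is the cost of taking one more electron from the +2 cation: Mg²⁺ is the bare [Ne] core; Ca²⁺ is the bare [Ar] core; O²⁺ still has 4 valence electrons; Na²⁺ is already 1 electron into the core.
Usually core removal costs more than valence removal, but here the competition is close: a tightly held n=2 valence electron can cost more to remove than an n=3 core electron, so the actual values have to decide it.
Approximate IE_3 values (kJ/mol): Mg 7733, Ca 4912, O 5300, Na 6910.
So the third ionization energies run Ca < O < Na < Mg.

Mg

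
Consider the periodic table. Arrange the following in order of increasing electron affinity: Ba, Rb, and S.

Ba < Rb < S

Electron affinity generally becomes more exothermic across a period toward the halogens and less exothermic down a group.
Here both period and group differ, so the two effects have to be weighed against each other.
Rb > Ba: period and group pull opposite ways; the down-group shift dominates (47 vs 14 kJ/mol).
S > Rb: relative to Rb, both the across-period and down-group shifts push S's electron affinity up.
For reference (kJ/mol): S 200, Rb 47, Ba 14.
So from lowest to highest: Ba < Rb < S.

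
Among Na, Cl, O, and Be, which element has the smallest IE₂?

Be

Consider each +1 ion: Na⁺ is the bare [Ne] core; Cl⁺ still has 6 valence electrons; O⁺ still has 5 valence electrons; Be⁺ still has 1 valence electron.
Pulling an electron out of a noble-gas core costs far more than removing a remaining valence electron, so Na sits at the high end of IE_2.
Valence configurations: Cl⁺ [Ne]3s²3p⁴, O⁺ [He]2s²2p³, Be⁺ [He]2s¹.
Tabulated IE_2 (kJ/mol): Na 4562, Cl 2298, O 3388, Be 1757.
Hence IE_2: Be < Cl < O < Na.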